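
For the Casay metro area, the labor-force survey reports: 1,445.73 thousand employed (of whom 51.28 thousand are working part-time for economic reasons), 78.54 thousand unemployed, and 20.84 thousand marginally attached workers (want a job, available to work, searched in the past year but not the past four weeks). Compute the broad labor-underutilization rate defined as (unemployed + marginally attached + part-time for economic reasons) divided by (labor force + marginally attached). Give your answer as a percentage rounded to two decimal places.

Labor force = 1,445.73 + 78.54 = 1,524.27 thousand.
Numerator = 78.54 + 20.84 + 51.28 = 150.66 thousand.
Denominator = 1,524.27 + 20.84 = 1,545.11 thousand.
Broad rate = 150.66 / 1,545.11 = 9.75%.

Broad underutilization rate ≈ 9.75%.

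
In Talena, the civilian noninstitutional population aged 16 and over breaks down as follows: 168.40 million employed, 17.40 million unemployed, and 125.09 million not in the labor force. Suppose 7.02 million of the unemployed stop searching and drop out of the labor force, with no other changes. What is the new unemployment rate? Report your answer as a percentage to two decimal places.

New unemployment rate ≈ 5.81%.

Initially, labor force = 168.40 + 17.40 = 185.80 million, so u = 17.40/185.80 = 9.36%.
After the change, unemployed and labor force both fall by 7.02 → E = 168.40, U = 10.38, labor force = 178.78 million.
New unemployment rate = 10.38 / 178.78 = 5.81%.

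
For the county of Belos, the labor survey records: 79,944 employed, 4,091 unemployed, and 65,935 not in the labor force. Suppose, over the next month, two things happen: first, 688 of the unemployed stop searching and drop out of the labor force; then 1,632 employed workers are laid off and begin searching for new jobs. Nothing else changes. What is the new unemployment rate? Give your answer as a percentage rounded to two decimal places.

Initially, labor force = 79,944 + 4,091 = 84,035, so u = 4,091/84,035 = 4.87%.
After the first change, unemployed and labor force both fall by 688 → E = 79,944, U = 3,403, labor force = 83,347.
After the second change, employed falls and unemployed rises by 1,632; labor force unchanged → E = 78,312, U = 5,035, labor force = 83,347.
New unemployment rate = 5,035 / 83,347 = 6.04%.

New unemployment rate ≈ 6.04%.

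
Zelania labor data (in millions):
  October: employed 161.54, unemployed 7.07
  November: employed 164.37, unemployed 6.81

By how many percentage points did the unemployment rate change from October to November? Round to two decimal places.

October: labor force = 161.54 + 7.07 = 168.61; u = 7.07/168.61 = 4.19%.
November: labor force = 164.37 + 6.81 = 171.18; u = 6.81/171.18 = 3.98%.
Change = 3.98% − 4.19% = −0.21 pp.

The unemployment rate changed by −0.21 percentage points.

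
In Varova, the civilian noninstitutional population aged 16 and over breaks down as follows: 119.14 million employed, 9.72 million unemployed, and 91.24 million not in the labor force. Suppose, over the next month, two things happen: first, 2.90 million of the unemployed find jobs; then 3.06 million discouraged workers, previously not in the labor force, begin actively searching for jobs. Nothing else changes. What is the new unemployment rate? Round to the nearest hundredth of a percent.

New unemployment rate ≈ 7.49%.

Initially, labor force = 119.14 + 9.72 = 128.86 million, so u = 9.72/128.86 = 7.54%.
After the first change, unemployed falls and employed rises by 2.90; labor force unchanged → E = 122.04, U = 6.82, labor force = 128.86 million.
After the second change, unemployed and labor force both rise by 3.06 → E = 122.04, U = 9.88, labor force = 131.92 million.
New unemployment rate = 9.88 / 131.92 = 7.49%.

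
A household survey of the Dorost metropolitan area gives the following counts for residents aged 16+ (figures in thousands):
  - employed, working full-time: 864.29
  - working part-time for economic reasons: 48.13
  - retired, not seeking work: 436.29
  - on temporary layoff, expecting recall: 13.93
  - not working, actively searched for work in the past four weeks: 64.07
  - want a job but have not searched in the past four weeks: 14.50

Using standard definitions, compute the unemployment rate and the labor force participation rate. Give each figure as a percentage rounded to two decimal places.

Employed = 864.29 + 48.13 = 912.42 thousand (anyone who worked, including part-time for economic reasons, counts as employed).
Unemployed = 13.93 + 64.07 = 78.00 thousand (jobless and actively searching, or on temporary layoff).
Labor force = 912.42 + 78.00 = 990.42 thousand.
Not in labor force = 436.29 + 14.50 = 450.79 thousand (those not working and not actively searching are outside the labor force — including those who want a job but have given up searching).
Civilian working-age population = 990.42 + 450.79 = 1,441.21 thousand.
Unemployment rate = 78.00 / 990.42 = 7.88%.
Labor force participation rate = 990.42 / 1,441.21 = 68.72%.

Unemployment rate ≈ 7.88%; labor force participation rate ≈ 68.72%.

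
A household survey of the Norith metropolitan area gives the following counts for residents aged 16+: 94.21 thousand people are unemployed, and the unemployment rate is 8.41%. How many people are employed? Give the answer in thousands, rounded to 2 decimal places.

Labor force = U / u = 94.21 / 0.0841 ≈ 1,120.21 thousand.
Employed = labor force − unemployed = 1,120.21 − 94.21 = 1,026.00 thousand.

About 1,026.00 thousand are employed.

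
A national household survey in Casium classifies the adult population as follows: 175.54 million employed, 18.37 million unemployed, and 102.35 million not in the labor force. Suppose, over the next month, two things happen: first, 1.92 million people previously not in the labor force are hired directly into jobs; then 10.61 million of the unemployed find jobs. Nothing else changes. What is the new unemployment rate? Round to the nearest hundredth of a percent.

New unemployment rate ≈ 3.96%.

Initially, labor force = 175.54 + 18.37 = 193.91 million, so u = 18.37/193.91 = 9.47%.
After the first change, employed and labor force both rise by 1.92; unemployed unchanged → E = 177.46, U = 18.37, labor force = 195.83 million.
After the second change, unemployed falls and employed rises by 10.61; labor force unchanged → E = 188.07, U = 7.76, labor force = 195.83 million.
New unemployment rate = 7.76 / 195.83 = 3.96%.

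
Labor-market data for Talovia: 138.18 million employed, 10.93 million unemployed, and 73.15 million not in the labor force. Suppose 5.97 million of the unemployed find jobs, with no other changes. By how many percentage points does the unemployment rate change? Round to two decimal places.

Initially, labor force = 138.18 + 10.93 = 149.11 million, so u = 10.93/149.11 = 7.33%.
After the change, unemployed falls and employed rises by 5.97; labor force unchanged → E = 144.15, U = 4.96, labor force = 149.11 million.
New unemployment rate = 4.96 / 149.11 = 3.33%.
Change = 3.33% − 7.33% = −4.00 percentage points.

The unemployment rate changes by −4.00 percentage points.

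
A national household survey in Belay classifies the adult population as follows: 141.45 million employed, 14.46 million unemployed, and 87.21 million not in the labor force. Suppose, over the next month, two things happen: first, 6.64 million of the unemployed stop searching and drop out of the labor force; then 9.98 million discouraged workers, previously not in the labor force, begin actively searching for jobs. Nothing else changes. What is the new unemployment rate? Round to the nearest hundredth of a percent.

New unemployment rate ≈ 11.18%.

Initially, labor force = 141.45 + 14.46 = 155.91 million, so u = 14.46/155.91 = 9.27%.
After the first change, unemployed and labor force both fall by 6.64 → E = 141.45, U = 7.82, labor force = 149.27 million.
After the second change, unemployed and labor force both rise by 9.98 → E = 141.45, U = 17.80, labor force = 159.25 million.
New unemployment rate = 17.80 / 159.25 = 11.18%.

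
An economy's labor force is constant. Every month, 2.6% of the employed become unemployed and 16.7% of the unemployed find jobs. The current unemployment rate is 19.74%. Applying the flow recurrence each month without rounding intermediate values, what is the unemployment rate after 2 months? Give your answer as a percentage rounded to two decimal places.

With a fixed labor force, u_{t+1} = u_t + s·(1−u_t) − f·u_t = u_t·(1−s−f) + s.
Here 1−s−f = 0.807 and s = 0.026.
u_1 = 0.197400 × 0.807 + 0.026 = 0.185302.
u_2 = 0.185302 × 0.807 + 0.026 = 0.175539.

Unemployment rate after two months ≈ 17.55%.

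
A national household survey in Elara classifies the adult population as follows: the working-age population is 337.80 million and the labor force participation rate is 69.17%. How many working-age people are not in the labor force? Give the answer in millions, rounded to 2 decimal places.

About 104.14 million are not in the labor force.

Share not in the labor force = 1 − 0.6917 = 0.3083.
Not in labor force = 0.3083 × 337.80 ≈ 104.14 million.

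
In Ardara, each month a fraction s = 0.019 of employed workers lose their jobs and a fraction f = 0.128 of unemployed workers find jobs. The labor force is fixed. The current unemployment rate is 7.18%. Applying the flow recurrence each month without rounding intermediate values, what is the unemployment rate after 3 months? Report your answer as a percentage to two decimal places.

With a fixed labor force, u_{t+1} = u_t + s·(1−u_t) − f·u_t = u_t·(1−s−f) + s.
Here 1−s−f = 0.853 and s = 0.019.
u_1 = 0.071800 × 0.853 + 0.019 = 0.080245.
u_2 = 0.080245 × 0.853 + 0.019 = 0.087449.
u_3 = 0.087449 × 0.853 + 0.019 = 0.093594.

Unemployment rate after three months ≈ 9.36%.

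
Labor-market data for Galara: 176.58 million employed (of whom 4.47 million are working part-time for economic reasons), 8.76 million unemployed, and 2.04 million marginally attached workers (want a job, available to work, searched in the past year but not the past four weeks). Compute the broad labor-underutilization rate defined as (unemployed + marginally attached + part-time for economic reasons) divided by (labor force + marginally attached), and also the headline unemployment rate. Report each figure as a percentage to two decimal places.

Broad underutilization rate ≈ 8.15%; headline unemployment rate ≈ 4.73%.

Labor force = 176.58 + 8.76 = 185.34 million.
Numerator = 8.76 + 2.04 + 4.47 = 15.27 million.
Denominator = 185.34 + 2.04 = 187.38 million.
Broad rate = 15.27 / 187.38 = 8.15%.
Headline unemployment rate = 8.76 / 185.34 = 4.73%.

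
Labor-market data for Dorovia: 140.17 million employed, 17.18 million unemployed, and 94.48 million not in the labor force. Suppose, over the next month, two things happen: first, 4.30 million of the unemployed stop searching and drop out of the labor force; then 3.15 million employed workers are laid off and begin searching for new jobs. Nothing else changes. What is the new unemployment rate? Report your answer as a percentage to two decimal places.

Initially, labor force = 140.17 + 17.18 = 157.35 million, so u = 17.18/157.35 = 10.92%.
After the first change, unemployed and labor force both fall by 4.30 → E = 140.17, U = 12.88, labor force = 153.05 million.
After the second change, employed falls and unemployed rises by 3.15; labor force unchanged → E = 137.02, U = 16.03, labor force = 153.05 million.
New unemployment rate = 16.03 / 153.05 = 10.47%.

New unemployment rate ≈ 10.47%.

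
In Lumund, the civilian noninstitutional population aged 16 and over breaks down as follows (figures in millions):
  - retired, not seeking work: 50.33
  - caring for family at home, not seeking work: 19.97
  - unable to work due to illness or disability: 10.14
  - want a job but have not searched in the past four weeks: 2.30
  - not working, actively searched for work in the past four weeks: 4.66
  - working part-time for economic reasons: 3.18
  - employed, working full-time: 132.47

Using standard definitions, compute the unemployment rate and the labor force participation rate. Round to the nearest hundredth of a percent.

Unemployment rate ≈ 3.32%; labor force participation rate ≈ 62.91%.

Employed = 3.18 + 132.47 = 135.65 million (anyone who worked, including part-time for economic reasons, counts as employed).
Unemployed = 4.66 million.
Labor force = 135.65 + 4.66 = 140.31 million.
Not in labor force = 50.33 + 19.97 + 10.14 + 2.30 = 82.74 million (those not working and not actively searching are outside the labor force — including those who want a job but have given up searching).
Civilian working-age population = 140.31 + 82.74 = 223.05 million.
Unemployment rate = 4.66 / 140.31 = 3.32%.
Labor force participation rate = 140.31 / 223.05 = 62.91%.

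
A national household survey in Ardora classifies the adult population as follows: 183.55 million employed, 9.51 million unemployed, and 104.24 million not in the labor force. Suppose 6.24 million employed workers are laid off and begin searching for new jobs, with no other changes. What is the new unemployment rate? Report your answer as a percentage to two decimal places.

New unemployment rate ≈ 8.16%.

Initially, labor force = 183.55 + 9.51 = 193.06 million, so u = 9.51/193.06 = 4.93%.
After the change, employed falls and unemployed rises by 6.24; labor force unchanged → E = 177.31, U = 15.75, labor force = 193.06 million.
New unemployment rate = 15.75 / 193.06 = 8.16%.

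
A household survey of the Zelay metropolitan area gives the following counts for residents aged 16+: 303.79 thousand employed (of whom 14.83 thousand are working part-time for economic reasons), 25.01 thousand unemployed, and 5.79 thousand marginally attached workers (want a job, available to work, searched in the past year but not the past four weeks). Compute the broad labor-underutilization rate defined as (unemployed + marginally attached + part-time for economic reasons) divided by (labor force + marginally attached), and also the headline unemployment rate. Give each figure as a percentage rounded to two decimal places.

Broad underutilization rate ≈ 13.64%; headline unemployment rate ≈ 7.61%.

Labor force = 303.79 + 25.01 = 328.80 thousand.
Numerator = 25.01 + 5.79 + 14.83 = 45.63 thousand.
Denominator = 328.80 + 5.79 = 334.59 thousand.
Broad rate = 45.63 / 334.59 = 13.64%.
Headline unemployment rate = 25.01 / 328.80 = 7.61%.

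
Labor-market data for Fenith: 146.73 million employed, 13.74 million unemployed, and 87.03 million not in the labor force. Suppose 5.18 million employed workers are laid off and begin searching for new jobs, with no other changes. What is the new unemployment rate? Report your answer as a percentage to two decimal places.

New unemployment rate ≈ 11.79%.

Initially, labor force = 146.73 + 13.74 = 160.47 million, so u = 13.74/160.47 = 8.56%.
After the change, employed falls and unemployed rises by 5.18; labor force unchanged → E = 141.55, U = 18.92, labor force = 160.47 million.
New unemployment rate = 18.92 / 160.47 = 11.79%.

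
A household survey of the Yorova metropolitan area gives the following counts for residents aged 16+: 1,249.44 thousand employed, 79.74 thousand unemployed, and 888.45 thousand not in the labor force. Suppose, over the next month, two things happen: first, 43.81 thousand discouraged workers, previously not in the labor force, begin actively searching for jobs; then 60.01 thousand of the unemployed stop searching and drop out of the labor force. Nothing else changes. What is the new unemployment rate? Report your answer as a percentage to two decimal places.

Initially, labor force = 1,249.44 + 79.74 = 1,329.18 thousand, so u = 79.74/1,329.18 = 6.00%.
After the first change, unemployed and labor force both rise by 43.81 → E = 1,249.44, U = 123.55, labor force = 1,372.99 thousand.
After the second change, unemployed and labor force both fall by 60.01 → E = 1,249.44, U = 63.54, labor force = 1,312.98 thousand.
New unemployment rate = 63.54 / 1,312.98 = 4.84%.

New unemployment rate ≈ 4.84%.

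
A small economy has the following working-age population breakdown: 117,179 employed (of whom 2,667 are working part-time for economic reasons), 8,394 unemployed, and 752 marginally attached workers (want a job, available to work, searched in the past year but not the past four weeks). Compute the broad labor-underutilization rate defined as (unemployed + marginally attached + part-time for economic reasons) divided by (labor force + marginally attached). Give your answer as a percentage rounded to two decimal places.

Broad underutilization rate ≈ 9.35%.

Labor force = 117,179 + 8,394 = 125,573.
Numerator = 8,394 + 752 + 2,667 = 11,813.
Denominator = 125,573 + 752 = 126,325.
Broad rate = 11,813 / 126,325 = 9.35%.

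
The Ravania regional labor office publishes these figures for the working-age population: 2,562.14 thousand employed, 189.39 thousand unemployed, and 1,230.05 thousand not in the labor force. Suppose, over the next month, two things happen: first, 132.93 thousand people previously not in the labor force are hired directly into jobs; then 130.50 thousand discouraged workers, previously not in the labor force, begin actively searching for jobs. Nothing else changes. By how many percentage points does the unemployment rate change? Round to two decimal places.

The unemployment rate changes by +3.73 percentage points.

Initially, labor force = 2,562.14 + 189.39 = 2,751.53 thousand, so u = 189.39/2,751.53 = 6.88%.
After the first change, employed and labor force both rise by 132.93; unemployed unchanged → E = 2,695.07, U = 189.39, labor force = 2,884.46 thousand.
After the second change, unemployed and labor force both rise by 130.50 → E = 2,695.07, U = 319.89, labor force = 3,014.96 thousand.
New unemployment rate = 319.89 / 3,014.96 = 10.61%.
Change = 10.61% − 6.88% = +3.73 percentage points.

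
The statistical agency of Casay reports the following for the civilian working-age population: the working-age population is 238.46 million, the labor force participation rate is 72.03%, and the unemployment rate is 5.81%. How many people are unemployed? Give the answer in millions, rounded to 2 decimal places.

Labor force = 0.7203 × 238.46 = 171.76 million.
Unemployed = 0.0581 × 171.76 ≈ 9.98 million.

About 9.98 million are unemployed.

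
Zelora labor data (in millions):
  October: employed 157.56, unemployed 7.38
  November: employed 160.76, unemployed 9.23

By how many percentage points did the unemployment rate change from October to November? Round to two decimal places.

The unemployment rate changed by +0.96 percentage points.

October: labor force = 157.56 + 7.38 = 164.94; u = 7.38/164.94 = 4.47%.
November: labor force = 160.76 + 9.23 = 169.99; u = 9.23/169.99 = 5.43%.
Change = 5.43% − 4.47% = +0.96 pp.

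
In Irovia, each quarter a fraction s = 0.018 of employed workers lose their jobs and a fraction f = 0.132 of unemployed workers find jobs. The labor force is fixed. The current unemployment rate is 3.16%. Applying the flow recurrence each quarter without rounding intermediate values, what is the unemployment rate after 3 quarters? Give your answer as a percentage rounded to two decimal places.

Unemployment rate after three quarters ≈ 6.57%.

With a fixed labor force, u_{t+1} = u_t + s·(1−u_t) − f·u_t = u_t·(1−s−f) + s.
Here 1−s−f = 0.850 and s = 0.018.
u_1 = 0.031600 × 0.850 + 0.018 = 0.044860.
u_2 = 0.044860 × 0.850 + 0.018 = 0.056131.
u_3 = 0.056131 × 0.850 + 0.018 = 0.065711.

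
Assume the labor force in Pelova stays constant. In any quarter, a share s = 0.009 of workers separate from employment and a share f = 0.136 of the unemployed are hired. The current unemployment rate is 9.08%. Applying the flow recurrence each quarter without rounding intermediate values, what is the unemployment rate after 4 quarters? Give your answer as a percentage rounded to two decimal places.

With a fixed labor force, u_{t+1} = u_t + s·(1−u_t) − f·u_t = u_t·(1−s−f) + s.
Here 1−s−f = 0.855 and s = 0.009.
u_1 = 0.090800 × 0.855 + 0.009 = 0.086634.
u_2 = 0.086634 × 0.855 + 0.009 = 0.083072.
u_3 = 0.083072 × 0.855 + 0.009 = 0.080027.
u_4 = 0.080027 × 0.855 + 0.009 = 0.077423.

Unemployment rate after four quarters ≈ 7.74%.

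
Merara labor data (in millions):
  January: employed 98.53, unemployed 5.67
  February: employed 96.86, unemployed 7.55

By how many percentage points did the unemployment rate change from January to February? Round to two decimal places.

January: labor force = 98.53 + 5.67 = 104.20; u = 5.67/104.20 = 5.44%.
February: labor force = 96.86 + 7.55 = 104.41; u = 7.55/104.41 = 7.23%.
Change = 7.23% − 5.44% = +1.79 pp.

The unemployment rate changed by +1.79 percentage points.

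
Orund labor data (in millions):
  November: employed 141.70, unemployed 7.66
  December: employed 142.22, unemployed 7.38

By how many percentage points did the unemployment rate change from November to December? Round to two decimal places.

November: labor force = 141.70 + 7.66 = 149.36; u = 7.66/149.36 = 5.13%.
December: labor force = 142.22 + 7.38 = 149.60; u = 7.38/149.60 = 4.93%.
Change = 4.93% − 5.13% = −0.20 pp.

The unemployment rate changed by −0.20 percentage points.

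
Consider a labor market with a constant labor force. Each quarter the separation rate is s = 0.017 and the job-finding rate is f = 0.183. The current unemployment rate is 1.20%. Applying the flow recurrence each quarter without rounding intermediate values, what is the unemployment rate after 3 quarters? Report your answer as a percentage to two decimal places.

Unemployment rate after three quarters ≈ 4.76%.

With a fixed labor force, u_{t+1} = u_t + s·(1−u_t) − f·u_t = u_t·(1−s−f) + s.
Here 1−s−f = 0.800 and s = 0.017.
u_1 = 0.012000 × 0.800 + 0.017 = 0.026600.
u_2 = 0.026600 × 0.800 + 0.017 = 0.038280.
u_3 = 0.038280 × 0.800 + 0.017 = 0.047624.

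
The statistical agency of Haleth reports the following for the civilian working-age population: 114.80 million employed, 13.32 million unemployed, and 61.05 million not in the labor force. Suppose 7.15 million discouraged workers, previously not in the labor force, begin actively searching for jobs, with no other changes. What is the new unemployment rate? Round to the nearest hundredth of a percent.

New unemployment rate ≈ 15.13%.

Initially, labor force = 114.80 + 13.32 = 128.12 million, so u = 13.32/128.12 = 10.40%.
After the change, unemployed and labor force both rise by 7.15 → E = 114.80, U = 20.47, labor force = 135.27 million.
New unemployment rate = 20.47 / 135.27 = 15.13%.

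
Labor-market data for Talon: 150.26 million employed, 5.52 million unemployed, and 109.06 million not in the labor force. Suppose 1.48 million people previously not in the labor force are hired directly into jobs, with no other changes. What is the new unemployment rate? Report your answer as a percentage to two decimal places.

New unemployment rate ≈ 3.51%.

Initially, labor force = 150.26 + 5.52 = 155.78 million, so u = 5.52/155.78 = 3.54%.
After the change, employed and labor force both rise by 1.48; unemployed unchanged → E = 151.74, U = 5.52, labor force = 157.26 million.
New unemployment rate = 5.52 / 157.26 = 3.51%.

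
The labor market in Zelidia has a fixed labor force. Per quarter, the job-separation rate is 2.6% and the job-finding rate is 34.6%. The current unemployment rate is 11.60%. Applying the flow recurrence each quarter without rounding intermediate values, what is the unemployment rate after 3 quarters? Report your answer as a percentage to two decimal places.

With a fixed labor force, u_{t+1} = u_t + s·(1−u_t) − f·u_t = u_t·(1−s−f) + s.
Here 1−s−f = 0.628 and s = 0.026.
u_1 = 0.116000 × 0.628 + 0.026 = 0.098848.
u_2 = 0.098848 × 0.628 + 0.026 = 0.088077.
u_3 = 0.088077 × 0.628 + 0.026 = 0.081312.

Unemployment rate after three quarters ≈ 8.13%.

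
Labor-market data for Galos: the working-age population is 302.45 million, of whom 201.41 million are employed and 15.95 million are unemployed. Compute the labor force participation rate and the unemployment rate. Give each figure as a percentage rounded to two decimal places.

Labor force participation rate ≈ 71.87%; unemployment rate ≈ 7.34%.

Labor force = employed + unemployed = 201.41 + 15.95 = 217.36 million.
Unemployment rate = 15.95 / 217.36 = 7.34%.
Labor force participation rate = 217.36 / 302.45 = 71.87%.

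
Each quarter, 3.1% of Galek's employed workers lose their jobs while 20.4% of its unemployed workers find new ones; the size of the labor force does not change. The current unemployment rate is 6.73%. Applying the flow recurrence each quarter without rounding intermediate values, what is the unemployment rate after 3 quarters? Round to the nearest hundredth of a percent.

With a fixed labor force, u_{t+1} = u_t + s·(1−u_t) − f·u_t = u_t·(1−s−f) + s.
Here 1−s−f = 0.765 and s = 0.031.
u_1 = 0.067300 × 0.765 + 0.031 = 0.082485.
u_2 = 0.082485 × 0.765 + 0.031 = 0.094101.
u_3 = 0.094101 × 0.765 + 0.031 = 0.102987.

Unemployment rate after three quarters ≈ 10.30%.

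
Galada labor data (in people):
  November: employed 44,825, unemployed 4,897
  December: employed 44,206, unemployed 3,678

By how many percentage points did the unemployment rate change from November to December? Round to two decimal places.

November: labor force = 44,825 + 4,897 = 49,722; u = 4,897/49,722 = 9.85%.
December: labor force = 44,206 + 3,678 = 47,884; u = 3,678/47,884 = 7.68%.
Change = 7.68% − 9.85% = −2.17 pp.

The unemployment rate changed by −2.17 percentage points.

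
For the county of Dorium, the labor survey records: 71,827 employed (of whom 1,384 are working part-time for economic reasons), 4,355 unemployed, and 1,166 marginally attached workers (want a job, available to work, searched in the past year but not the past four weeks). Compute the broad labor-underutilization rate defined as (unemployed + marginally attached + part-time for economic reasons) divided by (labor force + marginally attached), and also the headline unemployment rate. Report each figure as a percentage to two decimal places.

Labor force = 71,827 + 4,355 = 76,182.
Numerator = 4,355 + 1,166 + 1,384 = 6,905.
Denominator = 76,182 + 1,166 = 77,348.
Broad rate = 6,905 / 77,348 = 8.93%.
Headline unemployment rate = 4,355 / 76,182 = 5.72%.

Broad underutilization rate ≈ 8.93%; headline unemployment rate ≈ 5.72%.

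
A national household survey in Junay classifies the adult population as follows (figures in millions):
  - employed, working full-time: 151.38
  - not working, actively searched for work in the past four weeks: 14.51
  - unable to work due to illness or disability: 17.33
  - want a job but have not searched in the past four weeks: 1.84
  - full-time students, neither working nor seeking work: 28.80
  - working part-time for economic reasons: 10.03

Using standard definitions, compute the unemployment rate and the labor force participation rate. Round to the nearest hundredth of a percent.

Unemployment rate ≈ 8.25%; labor force participation rate ≈ 78.57%.

Employed = 151.38 + 10.03 = 161.41 million (anyone who worked, including part-time for economic reasons, counts as employed).
Unemployed = 14.51 million.
Labor force = 161.41 + 14.51 = 175.92 million.
Not in labor force = 17.33 + 1.84 + 28.80 = 47.97 million (those not working and not actively searching are outside the labor force — including those who want a job but have given up searching).
Civilian working-age population = 175.92 + 47.97 = 223.89 million.
Unemployment rate = 14.51 / 175.92 = 8.25%.
Labor force participation rate = 175.92 / 223.89 = 78.57%.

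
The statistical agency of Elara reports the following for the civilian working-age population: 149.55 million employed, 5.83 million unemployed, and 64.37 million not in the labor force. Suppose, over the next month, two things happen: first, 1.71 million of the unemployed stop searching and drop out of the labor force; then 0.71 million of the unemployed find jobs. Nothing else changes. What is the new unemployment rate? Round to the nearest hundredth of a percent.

New unemployment rate ≈ 2.22%.

Initially, labor force = 149.55 + 5.83 = 155.38 million, so u = 5.83/155.38 = 3.75%.
After the first change, unemployed and labor force both fall by 1.71 → E = 149.55, U = 4.12, labor force = 153.67 million.
After the second change, unemployed falls and employed rises by 0.71; labor force unchanged → E = 150.26, U = 3.41, labor force = 153.67 million.
New unemployment rate = 3.41 / 153.67 = 2.22%.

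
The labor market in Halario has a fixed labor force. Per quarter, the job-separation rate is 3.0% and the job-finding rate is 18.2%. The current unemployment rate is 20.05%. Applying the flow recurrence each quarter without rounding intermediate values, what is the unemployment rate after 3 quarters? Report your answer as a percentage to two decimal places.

Unemployment rate after three quarters ≈ 17.04%.

With a fixed labor force, u_{t+1} = u_t + s·(1−u_t) − f·u_t = u_t·(1−s−f) + s.
Here 1−s−f = 0.788 and s = 0.030.
u_1 = 0.200500 × 0.788 + 0.030 = 0.187994.
u_2 = 0.187994 × 0.788 + 0.030 = 0.178139.
u_3 = 0.178139 × 0.788 + 0.030 = 0.170374.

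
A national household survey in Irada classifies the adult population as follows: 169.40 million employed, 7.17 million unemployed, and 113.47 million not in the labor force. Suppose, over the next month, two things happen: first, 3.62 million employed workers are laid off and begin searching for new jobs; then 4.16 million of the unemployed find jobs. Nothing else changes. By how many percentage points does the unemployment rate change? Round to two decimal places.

Initially, labor force = 169.40 + 7.17 = 176.57 million, so u = 7.17/176.57 = 4.06%.
After the first change, employed falls and unemployed rises by 3.62; labor force unchanged → E = 165.78, U = 10.79, labor force = 176.57 million.
After the second change, unemployed falls and employed rises by 4.16; labor force unchanged → E = 169.94, U = 6.63, labor force = 176.57 million.
New unemployment rate = 6.63 / 176.57 = 3.75%.
Change = 3.75% − 4.06% = −0.31 percentage points.

The unemployment rate changes by −0.31 percentage points.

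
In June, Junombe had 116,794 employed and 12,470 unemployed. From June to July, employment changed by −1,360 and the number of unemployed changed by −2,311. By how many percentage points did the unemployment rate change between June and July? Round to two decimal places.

June: labor force = 116,794 + 12,470 = 129,264; u = 12,470/129,264 = 9.65%.
July: labor force = 115,434 + 10,159 = 125,593; u = 10,159/125,593 = 8.09%.
Change = 8.09% − 9.65% = −1.56 pp.

The unemployment rate changed by −1.56 percentage points.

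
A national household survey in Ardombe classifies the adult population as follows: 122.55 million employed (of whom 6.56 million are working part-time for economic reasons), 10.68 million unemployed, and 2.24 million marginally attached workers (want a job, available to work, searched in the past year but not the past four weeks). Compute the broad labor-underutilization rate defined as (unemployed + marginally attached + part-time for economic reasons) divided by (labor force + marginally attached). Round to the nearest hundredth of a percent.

Broad underutilization rate ≈ 14.38%.

Labor force = 122.55 + 10.68 = 133.23 million.
Numerator = 10.68 + 2.24 + 6.56 = 19.48 million.
Denominator = 133.23 + 2.24 = 135.47 million.
Broad rate = 19.48 / 135.47 = 14.38%.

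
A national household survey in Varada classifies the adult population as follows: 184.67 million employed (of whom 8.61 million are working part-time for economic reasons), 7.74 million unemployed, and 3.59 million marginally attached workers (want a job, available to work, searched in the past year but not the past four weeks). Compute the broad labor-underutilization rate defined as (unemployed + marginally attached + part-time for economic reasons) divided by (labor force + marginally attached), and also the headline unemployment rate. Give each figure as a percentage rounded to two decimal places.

Labor force = 184.67 + 7.74 = 192.41 million.
Numerator = 7.74 + 3.59 + 8.61 = 19.94 million.
Denominator = 192.41 + 3.59 = 196.00 million.
Broad rate = 19.94 / 196.00 = 10.17%.
Headline unemployment rate = 7.74 / 192.41 = 4.02%.

Broad underutilization rate ≈ 10.17%; headline unemployment rate ≈ 4.02%.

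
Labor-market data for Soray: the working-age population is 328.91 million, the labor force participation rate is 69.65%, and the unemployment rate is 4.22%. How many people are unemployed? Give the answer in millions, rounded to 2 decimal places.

Labor force = 0.6965 × 328.91 = 229.09 million.
Unemployed = 0.0422 × 229.09 ≈ 9.67 million.

About 9.67 million are unemployed.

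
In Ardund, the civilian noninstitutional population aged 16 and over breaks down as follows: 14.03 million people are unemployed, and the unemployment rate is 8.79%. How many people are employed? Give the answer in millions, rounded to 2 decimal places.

About 145.58 million are employed.

Labor force = U / u = 14.03 / 0.0879 ≈ 159.61 million.
Employed = labor force − unemployed = 159.61 − 14.03 = 145.58 million.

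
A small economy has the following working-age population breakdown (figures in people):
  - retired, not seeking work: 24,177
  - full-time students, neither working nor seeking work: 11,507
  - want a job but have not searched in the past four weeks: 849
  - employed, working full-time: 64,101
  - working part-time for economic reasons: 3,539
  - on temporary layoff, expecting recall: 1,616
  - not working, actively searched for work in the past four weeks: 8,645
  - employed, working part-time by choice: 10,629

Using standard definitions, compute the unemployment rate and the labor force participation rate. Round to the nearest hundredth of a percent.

Unemployment rate ≈ 11.59%; labor force participation rate ≈ 70.79%.

Employed = 64,101 + 3,539 + 10,629 = 78,269 (anyone who worked, including part-time for economic reasons, counts as employed).
Unemployed = 1,616 + 8,645 = 10,261 (jobless and actively searching, or on temporary layoff).
Labor force = 78,269 + 10,261 = 88,530.
Not in labor force = 24,177 + 11,507 + 849 = 36,533 (those not working and not actively searching are outside the labor force — including those who want a job but have given up searching).
Civilian working-age population = 88,530 + 36,533 = 125,063.
Unemployment rate = 10,261 / 88,530 = 11.59%.
Labor force participation rate = 88,530 / 125,063 = 70.79%.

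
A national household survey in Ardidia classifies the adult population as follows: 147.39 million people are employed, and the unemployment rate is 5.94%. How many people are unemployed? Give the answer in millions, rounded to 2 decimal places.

About 9.31 million are unemployed.

Let U be the number unemployed. The labor force is E + U, and U/(E+U) = 0.0594.
So U = 0.0594 × 147.39 / (1 − 0.0594) = 8.7550 / 0.9406 ≈ 9.31 million.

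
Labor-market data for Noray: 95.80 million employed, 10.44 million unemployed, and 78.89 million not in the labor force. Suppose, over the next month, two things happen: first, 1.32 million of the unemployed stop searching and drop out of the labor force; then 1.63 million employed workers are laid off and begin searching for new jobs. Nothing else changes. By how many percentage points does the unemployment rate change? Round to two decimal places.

The unemployment rate changes by +0.42 percentage points.

Initially, labor force = 95.80 + 10.44 = 106.24 million, so u = 10.44/106.24 = 9.83%.
After the first change, unemployed and labor force both fall by 1.32 → E = 95.80, U = 9.12, labor force = 104.92 million.
After the second change, employed falls and unemployed rises by 1.63; labor force unchanged → E = 94.17, U = 10.75, labor force = 104.92 million.
New unemployment rate = 10.75 / 104.92 = 10.25%.
Change = 10.25% − 9.83% = +0.42 percentage points.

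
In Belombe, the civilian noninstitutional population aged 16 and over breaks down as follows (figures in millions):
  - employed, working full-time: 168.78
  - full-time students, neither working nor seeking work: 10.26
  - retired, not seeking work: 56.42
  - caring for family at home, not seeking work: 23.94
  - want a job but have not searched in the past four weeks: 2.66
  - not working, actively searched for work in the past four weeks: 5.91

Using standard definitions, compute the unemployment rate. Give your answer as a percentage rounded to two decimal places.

Unemployment rate ≈ 3.38%.

Employed = 168.78 million.
Unemployed = 5.91 million.
Labor force = 168.78 + 5.91 = 174.69 million.
Unemployment rate = 5.91 / 174.69 = 3.38%.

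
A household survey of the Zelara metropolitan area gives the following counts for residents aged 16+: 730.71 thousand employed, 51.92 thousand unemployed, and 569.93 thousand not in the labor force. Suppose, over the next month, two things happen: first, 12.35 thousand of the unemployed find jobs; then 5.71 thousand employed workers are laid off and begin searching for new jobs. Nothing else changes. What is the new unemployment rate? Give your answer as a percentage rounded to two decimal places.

New unemployment rate ≈ 5.79%.

Initially, labor force = 730.71 + 51.92 = 782.63 thousand, so u = 51.92/782.63 = 6.63%.
After the first change, unemployed falls and employed rises by 12.35; labor force unchanged → E = 743.06, U = 39.57, labor force = 782.63 thousand.
After the second change, employed falls and unemployed rises by 5.71; labor force unchanged → E = 737.35, U = 45.28, labor force = 782.63 thousand.
New unemployment rate = 45.28 / 782.63 = 5.79%.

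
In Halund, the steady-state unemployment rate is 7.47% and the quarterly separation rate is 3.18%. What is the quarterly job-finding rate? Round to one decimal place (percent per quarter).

From u* = s/(s+f): f = s·(1−u)/u.
f = 3.18 × (1 − 0.0747) / 0.0747 = 2.9425 / 0.0747 ≈ 39.4% per quarter.

Job-finding rate ≈ 39.4% per quarter.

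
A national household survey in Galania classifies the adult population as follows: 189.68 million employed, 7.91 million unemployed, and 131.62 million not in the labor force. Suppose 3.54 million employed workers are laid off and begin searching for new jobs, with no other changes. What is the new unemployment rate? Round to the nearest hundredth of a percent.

Initially, labor force = 189.68 + 7.91 = 197.59 million, so u = 7.91/197.59 = 4.00%.
After the change, employed falls and unemployed rises by 3.54; labor force unchanged → E = 186.14, U = 11.45, labor force = 197.59 million.
New unemployment rate = 11.45 / 197.59 = 5.79%.

New unemployment rate ≈ 5.79%.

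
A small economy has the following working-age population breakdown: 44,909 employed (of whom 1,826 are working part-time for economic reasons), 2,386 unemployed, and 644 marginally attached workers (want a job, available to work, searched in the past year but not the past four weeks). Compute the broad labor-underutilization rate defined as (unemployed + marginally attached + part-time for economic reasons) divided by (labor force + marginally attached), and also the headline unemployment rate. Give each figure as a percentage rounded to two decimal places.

Broad underutilization rate ≈ 10.13%; headline unemployment rate ≈ 5.04%.

Labor force = 44,909 + 2,386 = 47,295.
Numerator = 2,386 + 644 + 1,826 = 4,856.
Denominator = 47,295 + 644 = 47,939.
Broad rate = 4,856 / 47,939 = 10.13%.
Headline unemployment rate = 2,386 / 47,295 = 5.04%.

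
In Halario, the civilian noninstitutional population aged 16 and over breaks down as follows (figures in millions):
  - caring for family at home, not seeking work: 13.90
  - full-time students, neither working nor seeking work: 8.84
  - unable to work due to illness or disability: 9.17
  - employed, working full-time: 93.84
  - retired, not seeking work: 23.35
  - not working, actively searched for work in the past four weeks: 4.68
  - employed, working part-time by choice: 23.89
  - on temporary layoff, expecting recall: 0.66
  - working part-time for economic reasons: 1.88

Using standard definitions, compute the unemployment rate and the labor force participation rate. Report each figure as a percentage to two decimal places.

Unemployment rate ≈ 4.27%; labor force participation rate ≈ 69.34%.

Employed = 93.84 + 23.89 + 1.88 = 119.61 million (anyone who worked, including part-time for economic reasons, counts as employed).
Unemployed = 4.68 + 0.66 = 5.34 million (jobless and actively searching, or on temporary layoff).
Labor force = 119.61 + 5.34 = 124.95 million.
Not in labor force = 13.90 + 8.84 + 9.17 + 23.35 = 55.26 million (those not working and not actively searching are outside the labor force).
Civilian working-age population = 124.95 + 55.26 = 180.21 million.
Unemployment rate = 5.34 / 124.95 = 4.27%.
Labor force participation rate = 124.95 / 180.21 = 69.34%.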